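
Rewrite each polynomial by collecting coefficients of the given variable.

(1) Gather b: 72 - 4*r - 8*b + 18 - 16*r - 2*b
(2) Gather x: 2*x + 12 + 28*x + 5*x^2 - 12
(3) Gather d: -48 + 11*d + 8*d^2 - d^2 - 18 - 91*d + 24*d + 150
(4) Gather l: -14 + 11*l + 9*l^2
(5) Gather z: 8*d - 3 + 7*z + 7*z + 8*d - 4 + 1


(1) = -10*b - 20*r + 90
(2) = 5*x^2 + 30*x
(3) = 7*d^2 - 56*d + 84
(4) = 9*l^2 + 11*l - 14
(5) = 16*d + 14*z - 6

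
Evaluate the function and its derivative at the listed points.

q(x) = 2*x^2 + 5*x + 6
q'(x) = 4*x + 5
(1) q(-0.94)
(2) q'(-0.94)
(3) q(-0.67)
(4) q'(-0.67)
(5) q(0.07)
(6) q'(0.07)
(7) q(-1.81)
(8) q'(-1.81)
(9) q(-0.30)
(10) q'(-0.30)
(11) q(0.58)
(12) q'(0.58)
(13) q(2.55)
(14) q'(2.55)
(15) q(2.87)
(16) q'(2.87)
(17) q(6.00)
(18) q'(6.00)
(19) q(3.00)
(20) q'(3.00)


(1) = 3.07
(2) = 1.24
(3) = 3.55
(4) = 2.32
(5) = 6.36
(6) = 5.28
(7) = 3.50
(8) = -2.24
(9) = 4.68
(10) = 3.80
(11) = 9.57
(12) = 7.32
(13) = 31.75
(14) = 15.20
(15) = 36.82
(16) = 16.48
(17) = 108.00
(18) = 29.00
(19) = 39.00
(20) = 17.00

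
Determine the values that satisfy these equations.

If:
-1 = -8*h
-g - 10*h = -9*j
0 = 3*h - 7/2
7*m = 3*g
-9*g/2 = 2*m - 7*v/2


Then:
No Solution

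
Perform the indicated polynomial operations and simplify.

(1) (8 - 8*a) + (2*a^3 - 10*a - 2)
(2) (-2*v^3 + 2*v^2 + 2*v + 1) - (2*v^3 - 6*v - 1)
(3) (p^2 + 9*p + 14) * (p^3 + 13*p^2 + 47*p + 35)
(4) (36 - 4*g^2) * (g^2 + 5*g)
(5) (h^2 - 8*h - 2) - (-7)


(1) = 2*a^3 - 18*a + 6
(2) = -4*v^3 + 2*v^2 + 8*v + 2
(3) = p^5 + 22*p^4 + 178*p^3 + 640*p^2 + 973*p + 490
(4) = -4*g^4 - 20*g^3 + 36*g^2 + 180*g
(5) = h^2 - 8*h + 5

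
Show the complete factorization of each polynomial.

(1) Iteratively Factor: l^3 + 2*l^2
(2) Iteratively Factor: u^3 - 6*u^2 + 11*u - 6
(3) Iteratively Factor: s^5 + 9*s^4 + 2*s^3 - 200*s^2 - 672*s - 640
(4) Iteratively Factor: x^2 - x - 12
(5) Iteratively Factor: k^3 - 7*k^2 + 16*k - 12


(1) = (l + 2)*(l^2) = l*(l + 2)*(l)
(2) = (u - 1)*(u^2 - 5*u + 6) = (u - 2)*(u - 1)*(u - 3)
(3) = (s + 4)*(s^4 + 5*s^3 - 18*s^2 - 128*s - 160) = (s - 5)*(s + 4)*(s^3 + 10*s^2 + 32*s + 32) = (s - 5)*(s + 4)^2*(s^2 + 6*s + 8) = (s - 5)*(s + 4)^3*(s + 2)
(4) = (x - 4)*(x + 3)
(5) = (k - 2)*(k^2 - 5*k + 6) = (k - 3)*(k - 2)*(k - 2)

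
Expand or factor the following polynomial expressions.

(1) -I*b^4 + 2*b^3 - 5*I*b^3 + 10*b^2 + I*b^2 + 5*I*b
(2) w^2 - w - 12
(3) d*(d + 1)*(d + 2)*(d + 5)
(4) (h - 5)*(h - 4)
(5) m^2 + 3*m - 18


(1) = b*(b + 5)*(b + I)*(-I*b + 1)
(2) = (w - 4)*(w + 3)
(3) = d^4 + 8*d^3 + 17*d^2 + 10*d
(4) = h^2 - 9*h + 20
(5) = (m - 3)*(m + 6)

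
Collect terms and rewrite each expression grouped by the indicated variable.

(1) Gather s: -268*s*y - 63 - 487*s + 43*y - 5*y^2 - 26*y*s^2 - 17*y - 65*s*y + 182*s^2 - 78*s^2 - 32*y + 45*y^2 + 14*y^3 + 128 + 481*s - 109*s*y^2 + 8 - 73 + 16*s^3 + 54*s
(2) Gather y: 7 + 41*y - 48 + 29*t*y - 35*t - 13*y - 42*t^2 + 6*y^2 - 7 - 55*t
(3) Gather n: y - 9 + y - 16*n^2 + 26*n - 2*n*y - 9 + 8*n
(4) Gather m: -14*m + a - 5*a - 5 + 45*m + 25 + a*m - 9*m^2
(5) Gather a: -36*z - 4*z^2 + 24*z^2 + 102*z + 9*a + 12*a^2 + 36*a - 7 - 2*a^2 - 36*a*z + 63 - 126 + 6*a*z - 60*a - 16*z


(1) = 16*s^3 + s^2*(104 - 26*y) + s*(-109*y^2 - 333*y + 48) + 14*y^3 + 40*y^2 - 6*y
(2) = -42*t^2 - 90*t + 6*y^2 + y*(29*t + 28) - 48
(3) = -16*n^2 + n*(34 - 2*y) + 2*y - 18
(4) = -4*a - 9*m^2 + m*(a + 31) + 20
(5) = 10*a^2 + a*(-30*z - 15) + 20*z^2 + 50*z - 70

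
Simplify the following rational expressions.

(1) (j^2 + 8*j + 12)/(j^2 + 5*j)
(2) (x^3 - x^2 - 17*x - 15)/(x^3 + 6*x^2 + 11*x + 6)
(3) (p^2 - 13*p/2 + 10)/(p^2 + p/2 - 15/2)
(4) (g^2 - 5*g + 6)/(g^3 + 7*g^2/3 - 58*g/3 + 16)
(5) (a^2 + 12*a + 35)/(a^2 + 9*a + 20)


(1) = (j^2 + 8*j + 12)/(j^2 + 5*j)
(2) = (x - 5)/(x + 2)
(3) = (p - 4)/(p + 3)
(4) = (3*g^2 - 15*g + 18)/(3*g^3 + 7*g^2 - 58*g + 48)
(5) = (a + 7)/(a + 4)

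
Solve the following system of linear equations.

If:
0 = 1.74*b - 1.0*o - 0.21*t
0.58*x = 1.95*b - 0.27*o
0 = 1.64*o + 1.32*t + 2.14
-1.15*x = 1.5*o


Then:
b = -0.07
o = 0.29
t = -1.98
x = -0.38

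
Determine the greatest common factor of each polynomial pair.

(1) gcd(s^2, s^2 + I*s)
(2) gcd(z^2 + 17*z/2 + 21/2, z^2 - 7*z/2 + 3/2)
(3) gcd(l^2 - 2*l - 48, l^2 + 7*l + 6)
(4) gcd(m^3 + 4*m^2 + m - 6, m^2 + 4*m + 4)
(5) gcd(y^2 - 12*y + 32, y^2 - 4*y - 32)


(1) = gcd(s^2, s*(s + I)) = s
(2) = gcd((z + 3/2)*(z + 7), (z - 3)*(z - 1/2)) = 1
(3) = l + 6
(4) = m + 2
(5) = y - 8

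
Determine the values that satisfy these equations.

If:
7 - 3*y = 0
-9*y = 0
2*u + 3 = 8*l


Then:
No Solution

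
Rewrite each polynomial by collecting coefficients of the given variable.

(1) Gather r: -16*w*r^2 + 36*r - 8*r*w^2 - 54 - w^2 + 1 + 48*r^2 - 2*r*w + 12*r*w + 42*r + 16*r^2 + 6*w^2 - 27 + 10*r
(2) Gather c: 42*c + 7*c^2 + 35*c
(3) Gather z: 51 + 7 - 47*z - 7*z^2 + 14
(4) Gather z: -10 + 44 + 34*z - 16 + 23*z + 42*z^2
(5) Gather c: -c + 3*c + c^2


(1) = r^2*(64 - 16*w) + r*(-8*w^2 + 10*w + 88) + 5*w^2 - 80
(2) = 7*c^2 + 77*c
(3) = -7*z^2 - 47*z + 72
(4) = 42*z^2 + 57*z + 18
(5) = c^2 + 2*c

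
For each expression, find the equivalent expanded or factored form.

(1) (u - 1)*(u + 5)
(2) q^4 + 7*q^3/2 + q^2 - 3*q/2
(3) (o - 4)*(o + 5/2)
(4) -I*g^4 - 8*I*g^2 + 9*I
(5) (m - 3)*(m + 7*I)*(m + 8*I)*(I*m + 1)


(1) = u^2 + 4*u - 5
(2) = q*(q - 1/2)*(q + 1)*(q + 3)
(3) = o^2 - 3*o/2 - 10
(4) = (g - 1)*(g - 3*I)*(g + 3*I)*(-I*g - I)
(5) = I*m^4 - 14*m^3 - 3*I*m^3 + 42*m^2 - 41*I*m^2 - 56*m + 123*I*m + 168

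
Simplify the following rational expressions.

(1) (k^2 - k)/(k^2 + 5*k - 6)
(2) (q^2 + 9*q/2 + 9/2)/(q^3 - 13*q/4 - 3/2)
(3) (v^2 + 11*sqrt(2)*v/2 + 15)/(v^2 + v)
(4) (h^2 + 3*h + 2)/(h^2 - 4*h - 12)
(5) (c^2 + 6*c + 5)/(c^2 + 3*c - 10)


(1) = k/(k + 6)
(2) = (2*q + 6)/(2*q^2 - 3*q - 2)
(3) = (2*v^2 + 11*sqrt(2)*v + 30)/(2*v^2 + 2*v)
(4) = (h + 1)/(h - 6)
(5) = (c + 1)/(c - 2)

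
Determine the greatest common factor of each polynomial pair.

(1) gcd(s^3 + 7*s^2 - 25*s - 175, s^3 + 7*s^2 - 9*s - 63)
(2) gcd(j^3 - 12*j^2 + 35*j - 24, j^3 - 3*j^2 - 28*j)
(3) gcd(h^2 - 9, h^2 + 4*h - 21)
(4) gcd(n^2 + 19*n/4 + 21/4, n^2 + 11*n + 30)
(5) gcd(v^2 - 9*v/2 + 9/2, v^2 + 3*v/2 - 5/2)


(1) = gcd((s - 5)*(s + 5)*(s + 7), (s - 3)*(s + 3)*(s + 7)) = s + 7
(2) = 1
(3) = gcd((h - 3)*(h + 3), (h - 3)*(h + 7)) = h - 3
(4) = gcd((n + 7/4)*(n + 3), (n + 5)*(n + 6)) = 1
(5) = 1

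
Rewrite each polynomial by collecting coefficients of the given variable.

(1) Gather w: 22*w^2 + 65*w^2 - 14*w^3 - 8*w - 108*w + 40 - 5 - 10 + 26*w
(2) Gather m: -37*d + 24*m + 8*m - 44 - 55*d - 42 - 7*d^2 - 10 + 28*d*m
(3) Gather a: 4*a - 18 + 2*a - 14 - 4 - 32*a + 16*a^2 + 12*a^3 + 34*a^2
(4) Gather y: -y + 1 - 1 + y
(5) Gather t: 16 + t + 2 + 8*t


(1) = -14*w^3 + 87*w^2 - 90*w + 25
(2) = -7*d^2 - 92*d + m*(28*d + 32) - 96
(3) = 12*a^3 + 50*a^2 - 26*a - 36
(4) = 0
(5) = 9*t + 18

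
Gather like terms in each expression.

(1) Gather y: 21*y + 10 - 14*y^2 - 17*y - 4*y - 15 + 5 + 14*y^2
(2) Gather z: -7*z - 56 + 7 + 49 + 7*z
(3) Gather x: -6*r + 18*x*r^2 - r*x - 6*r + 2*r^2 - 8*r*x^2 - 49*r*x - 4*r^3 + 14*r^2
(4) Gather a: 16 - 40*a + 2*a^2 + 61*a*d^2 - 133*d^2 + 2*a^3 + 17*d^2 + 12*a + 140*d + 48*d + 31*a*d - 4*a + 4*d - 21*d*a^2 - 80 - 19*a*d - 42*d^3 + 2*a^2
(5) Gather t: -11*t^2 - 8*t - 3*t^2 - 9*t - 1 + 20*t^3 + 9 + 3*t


(1) = 0
(2) = 0
(3) = -4*r^3 + 16*r^2 - 8*r*x^2 - 12*r + x*(18*r^2 - 50*r)
(4) = 2*a^3 + a^2*(4 - 21*d) + a*(61*d^2 + 12*d - 32) - 42*d^3 - 116*d^2 + 192*d - 64
(5) = 20*t^3 - 14*t^2 - 14*t + 8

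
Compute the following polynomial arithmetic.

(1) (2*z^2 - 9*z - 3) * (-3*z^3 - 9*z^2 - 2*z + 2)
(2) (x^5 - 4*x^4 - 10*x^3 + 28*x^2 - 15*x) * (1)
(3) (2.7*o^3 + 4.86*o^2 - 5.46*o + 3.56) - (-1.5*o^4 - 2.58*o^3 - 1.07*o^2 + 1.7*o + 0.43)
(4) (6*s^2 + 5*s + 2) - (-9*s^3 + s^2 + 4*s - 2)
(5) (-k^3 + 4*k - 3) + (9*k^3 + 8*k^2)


(1) = -6*z^5 + 9*z^4 + 86*z^3 + 49*z^2 - 12*z - 6
(2) = x^5 - 4*x^4 - 10*x^3 + 28*x^2 - 15*x
(3) = 1.5*o^4 + 5.28*o^3 + 5.93*o^2 - 7.16*o + 3.13
(4) = 9*s^3 + 5*s^2 + s + 4
(5) = 8*k^3 + 8*k^2 + 4*k - 3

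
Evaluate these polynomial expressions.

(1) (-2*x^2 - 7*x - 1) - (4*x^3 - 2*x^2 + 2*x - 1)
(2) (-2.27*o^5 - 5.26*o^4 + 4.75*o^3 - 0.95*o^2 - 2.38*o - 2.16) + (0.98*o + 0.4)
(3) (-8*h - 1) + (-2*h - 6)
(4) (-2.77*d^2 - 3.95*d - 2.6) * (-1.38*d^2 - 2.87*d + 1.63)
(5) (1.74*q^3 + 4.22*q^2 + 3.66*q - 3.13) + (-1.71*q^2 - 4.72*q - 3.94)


(1) = -4*x^3 - 9*x
(2) = -2.27*o^5 - 5.26*o^4 + 4.75*o^3 - 0.95*o^2 - 1.4*o - 1.76
(3) = -10*h - 7
(4) = 3.8226*d^4 + 13.4009*d^3 + 10.4094*d^2 + 1.0235*d - 4.238
(5) = 1.74*q^3 + 2.51*q^2 - 1.06*q - 7.07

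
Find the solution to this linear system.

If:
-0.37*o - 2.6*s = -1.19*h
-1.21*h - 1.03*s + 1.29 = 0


Then:
h = 1.06611570247934 - 0.851239669421488*s
o = 3.42885861067679 - 9.76479785570695*s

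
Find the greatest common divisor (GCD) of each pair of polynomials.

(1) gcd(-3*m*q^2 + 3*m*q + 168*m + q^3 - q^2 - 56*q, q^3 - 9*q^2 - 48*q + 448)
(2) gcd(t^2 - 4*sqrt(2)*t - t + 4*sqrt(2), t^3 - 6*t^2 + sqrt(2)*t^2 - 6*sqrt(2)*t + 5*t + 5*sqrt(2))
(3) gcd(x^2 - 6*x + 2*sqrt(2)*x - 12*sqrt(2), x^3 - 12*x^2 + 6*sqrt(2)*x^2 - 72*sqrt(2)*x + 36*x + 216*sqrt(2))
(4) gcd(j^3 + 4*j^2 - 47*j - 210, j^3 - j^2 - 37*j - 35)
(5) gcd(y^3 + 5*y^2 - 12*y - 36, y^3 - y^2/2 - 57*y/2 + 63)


(1) = gcd((-3*m + q)*(q - 8)*(q + 7), (q - 8)^2*(q + 7)) = q^2 - q - 56
(2) = gcd((t - 1)*(t - 4*sqrt(2)), (t - 5)*(t - 1)*(t + sqrt(2))) = t - 1
(3) = gcd((x - 6)*(x + 2*sqrt(2)), (x - 6)^2*(x + 6*sqrt(2))) = x - 6
(4) = j^2 - 2*j - 35
(5) = y^2 + 3*y - 18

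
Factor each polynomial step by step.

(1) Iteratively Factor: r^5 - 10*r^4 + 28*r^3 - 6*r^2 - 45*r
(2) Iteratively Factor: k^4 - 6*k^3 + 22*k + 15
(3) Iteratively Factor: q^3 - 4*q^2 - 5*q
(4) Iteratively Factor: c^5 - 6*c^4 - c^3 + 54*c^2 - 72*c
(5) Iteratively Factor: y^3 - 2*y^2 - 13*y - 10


(1) = (r)*(r^4 - 10*r^3 + 28*r^2 - 6*r - 45) = r*(r - 3)*(r^3 - 7*r^2 + 7*r + 15) = r*(r - 3)^2*(r^2 - 4*r - 5) = r*(r - 3)^2*(r + 1)*(r - 5)
(2) = (k - 3)*(k^3 - 3*k^2 - 9*k - 5) = (k - 3)*(k + 1)*(k^2 - 4*k - 5) = (k - 5)*(k - 3)*(k + 1)*(k + 1)
(3) = (q - 5)*(q^2 + q) = q*(q - 5)*(q + 1)
(4) = (c - 3)*(c^4 - 3*c^3 - 10*c^2 + 24*c) = c*(c - 3)*(c^3 - 3*c^2 - 10*c + 24) = c*(c - 3)*(c - 2)*(c^2 - c - 12) = c*(c - 4)*(c - 3)*(c - 2)*(c + 3)
(5) = (y - 5)*(y^2 + 3*y + 2) = (y - 5)*(y + 2)*(y + 1)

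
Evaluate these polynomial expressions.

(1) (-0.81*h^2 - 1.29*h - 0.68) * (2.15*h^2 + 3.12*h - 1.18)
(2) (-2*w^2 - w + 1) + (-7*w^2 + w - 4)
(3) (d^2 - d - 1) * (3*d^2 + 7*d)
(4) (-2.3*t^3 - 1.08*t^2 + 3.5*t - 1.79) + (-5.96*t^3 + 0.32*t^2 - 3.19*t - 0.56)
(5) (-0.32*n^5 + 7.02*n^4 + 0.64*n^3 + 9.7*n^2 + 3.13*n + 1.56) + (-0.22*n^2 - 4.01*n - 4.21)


(1) = -1.7415*h^4 - 5.3007*h^3 - 4.531*h^2 - 0.5994*h + 0.8024
(2) = -9*w^2 - 3
(3) = 3*d^4 + 4*d^3 - 10*d^2 - 7*d
(4) = -8.26*t^3 - 0.76*t^2 + 0.31*t - 2.35
(5) = -0.32*n^5 + 7.02*n^4 + 0.64*n^3 + 9.48*n^2 - 0.88*n - 2.65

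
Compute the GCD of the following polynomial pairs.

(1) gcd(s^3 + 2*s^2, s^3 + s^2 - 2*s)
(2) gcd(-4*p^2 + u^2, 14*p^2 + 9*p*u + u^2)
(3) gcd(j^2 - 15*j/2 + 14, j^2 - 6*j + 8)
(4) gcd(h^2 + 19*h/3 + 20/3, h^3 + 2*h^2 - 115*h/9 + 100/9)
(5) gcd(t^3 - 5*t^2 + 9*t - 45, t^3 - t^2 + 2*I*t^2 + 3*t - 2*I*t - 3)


(1) = s^2 + 2*s
(2) = 2*p + u
(3) = gcd((j - 4)*(j - 7/2), (j - 4)*(j - 2)) = j - 4
(4) = h + 5
(5) = t + 3*I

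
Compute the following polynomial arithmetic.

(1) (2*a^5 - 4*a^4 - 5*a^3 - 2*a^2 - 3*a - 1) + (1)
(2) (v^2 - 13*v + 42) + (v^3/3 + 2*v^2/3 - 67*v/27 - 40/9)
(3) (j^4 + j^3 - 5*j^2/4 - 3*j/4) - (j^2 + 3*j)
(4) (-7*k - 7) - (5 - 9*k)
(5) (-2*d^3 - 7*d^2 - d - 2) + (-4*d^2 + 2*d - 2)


(1) = 2*a^5 - 4*a^4 - 5*a^3 - 2*a^2 - 3*a
(2) = v^3/3 + 5*v^2/3 - 418*v/27 + 338/9
(3) = j^4 + j^3 - 9*j^2/4 - 15*j/4
(4) = 2*k - 12
(5) = -2*d^3 - 11*d^2 + d - 4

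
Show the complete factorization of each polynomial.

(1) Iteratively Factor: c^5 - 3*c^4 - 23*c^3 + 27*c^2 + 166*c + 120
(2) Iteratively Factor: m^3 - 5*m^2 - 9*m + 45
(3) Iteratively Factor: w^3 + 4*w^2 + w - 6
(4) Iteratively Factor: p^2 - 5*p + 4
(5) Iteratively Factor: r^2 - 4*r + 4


(1) = (c + 3)*(c^4 - 6*c^3 - 5*c^2 + 42*c + 40) = (c + 1)*(c + 3)*(c^3 - 7*c^2 + 2*c + 40) = (c - 5)*(c + 1)*(c + 3)*(c^2 - 2*c - 8) = (c - 5)*(c + 1)*(c + 2)*(c + 3)*(c - 4)
(2) = (m - 5)*(m^2 - 9) = (m - 5)*(m + 3)*(m - 3)
(3) = (w - 1)*(w^2 + 5*w + 6) = (w - 1)*(w + 2)*(w + 3)
(4) = (p - 1)*(p - 4)
(5) = (r - 2)*(r - 2)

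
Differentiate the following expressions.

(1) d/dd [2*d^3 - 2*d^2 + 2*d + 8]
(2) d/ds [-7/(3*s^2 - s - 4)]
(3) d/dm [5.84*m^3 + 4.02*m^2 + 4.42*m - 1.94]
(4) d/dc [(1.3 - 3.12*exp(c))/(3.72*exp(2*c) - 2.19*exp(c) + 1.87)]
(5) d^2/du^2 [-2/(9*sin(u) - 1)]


(1) = 6*d^2 - 4*d + 2
(2) = 7*(6*s - 1)/(-3*s^2 + s + 4)^2
(3) = 17.52*m^2 + 8.04*m + 4.42
(4) = (11.6064*exp(2*c) - 9.672*exp(c) - 2.9874)*exp(c)/(13.8384*exp(4*c) - 16.2936*exp(3*c) + 18.7089*exp(2*c) - 8.1906*exp(c) + 3.4969)
(5) = 18*(9*sin(u)^2 + sin(u) - 18)/(9*sin(u) - 1)^3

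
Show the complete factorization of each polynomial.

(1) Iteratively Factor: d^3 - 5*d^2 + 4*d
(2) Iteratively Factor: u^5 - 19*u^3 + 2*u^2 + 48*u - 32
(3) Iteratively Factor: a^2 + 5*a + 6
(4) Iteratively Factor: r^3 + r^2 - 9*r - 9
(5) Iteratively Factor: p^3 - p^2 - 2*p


(1) = (d - 1)*(d^2 - 4*d) = d*(d - 1)*(d - 4)
(2) = (u + 2)*(u^4 - 2*u^3 - 15*u^2 + 32*u - 16) = (u - 1)*(u + 2)*(u^3 - u^2 - 16*u + 16) = (u - 1)^2*(u + 2)*(u^2 - 16) = (u - 1)^2*(u + 2)*(u + 4)*(u - 4)
(3) = (a + 3)*(a + 2)
(4) = (r + 3)*(r^2 - 2*r - 3) = (r - 3)*(r + 3)*(r + 1)
(5) = (p - 2)*(p^2 + p) = (p - 2)*(p + 1)*(p)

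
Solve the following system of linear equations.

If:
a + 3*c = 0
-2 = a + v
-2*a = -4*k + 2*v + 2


Then:
a = -v - 2
c = v/3 + 2/3
k = -1/2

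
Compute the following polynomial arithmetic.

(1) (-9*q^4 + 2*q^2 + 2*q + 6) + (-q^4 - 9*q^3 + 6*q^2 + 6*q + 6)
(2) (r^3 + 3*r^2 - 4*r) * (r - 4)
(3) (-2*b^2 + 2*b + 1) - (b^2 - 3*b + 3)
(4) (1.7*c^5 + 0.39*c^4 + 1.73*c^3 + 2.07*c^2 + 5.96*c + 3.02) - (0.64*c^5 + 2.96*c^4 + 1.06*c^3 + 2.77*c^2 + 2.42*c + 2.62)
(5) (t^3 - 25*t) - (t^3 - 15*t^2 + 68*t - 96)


(1) = -10*q^4 - 9*q^3 + 8*q^2 + 8*q + 12
(2) = r^4 - r^3 - 16*r^2 + 16*r
(3) = -3*b^2 + 5*b - 2
(4) = 1.06*c^5 - 2.57*c^4 + 0.67*c^3 - 0.7*c^2 + 3.54*c + 0.4
(5) = 15*t^2 - 93*t + 96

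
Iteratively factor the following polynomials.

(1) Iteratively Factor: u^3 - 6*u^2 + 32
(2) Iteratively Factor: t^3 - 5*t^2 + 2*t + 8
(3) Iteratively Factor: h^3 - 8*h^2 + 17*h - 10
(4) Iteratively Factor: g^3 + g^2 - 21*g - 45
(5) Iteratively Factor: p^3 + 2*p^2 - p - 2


(1) = (u - 4)*(u^2 - 2*u - 8) = (u - 4)^2*(u + 2)
(2) = (t + 1)*(t^2 - 6*t + 8) = (t - 4)*(t + 1)*(t - 2)
(3) = (h - 1)*(h^2 - 7*h + 10) = (h - 2)*(h - 1)*(h - 5)
(4) = (g - 5)*(g^2 + 6*g + 9) = (g - 5)*(g + 3)*(g + 3)
(5) = (p + 2)*(p^2 - 1) = (p - 1)*(p + 2)*(p + 1)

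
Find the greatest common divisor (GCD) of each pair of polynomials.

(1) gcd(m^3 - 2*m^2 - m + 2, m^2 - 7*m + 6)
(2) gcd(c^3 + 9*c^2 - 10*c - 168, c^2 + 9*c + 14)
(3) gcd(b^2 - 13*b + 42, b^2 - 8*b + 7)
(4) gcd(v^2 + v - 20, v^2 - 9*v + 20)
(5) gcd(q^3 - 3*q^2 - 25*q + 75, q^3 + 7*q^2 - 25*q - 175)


(1) = m - 1
(2) = gcd((c - 4)*(c + 6)*(c + 7), (c + 2)*(c + 7)) = c + 7
(3) = gcd((b - 7)*(b - 6), (b - 7)*(b - 1)) = b - 7
(4) = v - 4
(5) = q^2 - 25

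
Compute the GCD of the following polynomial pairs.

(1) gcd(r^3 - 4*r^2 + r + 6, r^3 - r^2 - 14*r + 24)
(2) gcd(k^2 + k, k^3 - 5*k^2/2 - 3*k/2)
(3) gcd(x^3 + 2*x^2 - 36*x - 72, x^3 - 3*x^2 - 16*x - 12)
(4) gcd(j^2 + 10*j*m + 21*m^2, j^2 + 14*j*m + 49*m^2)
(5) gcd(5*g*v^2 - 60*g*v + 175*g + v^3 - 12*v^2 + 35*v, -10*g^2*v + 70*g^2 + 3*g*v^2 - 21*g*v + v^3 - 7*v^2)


(1) = r^2 - 5*r + 6
(2) = k
(3) = x^2 - 4*x - 12
(4) = gcd((j + 3*m)*(j + 7*m), (j + 7*m)^2) = j + 7*m
(5) = gcd((5*g + v)*(v - 7)*(v - 5), (-2*g + v)*(5*g + v)*(v - 7)) = 5*g*v - 35*g + v^2 - 7*v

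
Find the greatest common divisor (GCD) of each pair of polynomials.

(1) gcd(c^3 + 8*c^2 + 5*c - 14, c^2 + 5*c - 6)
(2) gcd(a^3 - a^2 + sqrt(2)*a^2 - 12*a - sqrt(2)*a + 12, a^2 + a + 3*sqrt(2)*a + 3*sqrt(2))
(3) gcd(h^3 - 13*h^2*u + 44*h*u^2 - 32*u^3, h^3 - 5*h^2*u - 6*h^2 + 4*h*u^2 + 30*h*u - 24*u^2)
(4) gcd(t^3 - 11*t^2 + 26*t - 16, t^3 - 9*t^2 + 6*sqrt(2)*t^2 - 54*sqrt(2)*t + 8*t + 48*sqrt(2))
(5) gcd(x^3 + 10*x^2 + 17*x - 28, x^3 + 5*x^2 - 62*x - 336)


(1) = c - 1
(2) = a + 3*sqrt(2)
(3) = h^2 - 5*h*u + 4*u^2
(4) = t^2 - 9*t + 8
(5) = gcd((x - 1)*(x + 4)*(x + 7), (x - 8)*(x + 6)*(x + 7)) = x + 7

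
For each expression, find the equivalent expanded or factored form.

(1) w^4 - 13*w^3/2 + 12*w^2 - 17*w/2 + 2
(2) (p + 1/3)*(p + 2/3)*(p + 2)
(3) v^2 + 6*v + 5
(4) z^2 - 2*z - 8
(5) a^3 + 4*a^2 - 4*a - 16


(1) = (w - 4)*(w - 1)^2*(w - 1/2)
(2) = p^3 + 3*p^2 + 20*p/9 + 4/9
(3) = (v + 1)*(v + 5)
(4) = (z - 4)*(z + 2)
(5) = (a - 2)*(a + 2)*(a + 4)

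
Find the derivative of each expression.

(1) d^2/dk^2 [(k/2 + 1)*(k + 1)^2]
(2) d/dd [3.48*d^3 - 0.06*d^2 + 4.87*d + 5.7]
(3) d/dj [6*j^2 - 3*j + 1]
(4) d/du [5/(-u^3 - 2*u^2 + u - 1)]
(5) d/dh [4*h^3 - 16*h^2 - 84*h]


(1) = 3*k + 4
(2) = 10.44*d^2 - 0.12*d + 4.87
(3) = 12*j - 3
(4) = 5*(3*u^2 + 4*u - 1)/(u^3 + 2*u^2 - u + 1)^2
(5) = 12*h^2 - 32*h - 84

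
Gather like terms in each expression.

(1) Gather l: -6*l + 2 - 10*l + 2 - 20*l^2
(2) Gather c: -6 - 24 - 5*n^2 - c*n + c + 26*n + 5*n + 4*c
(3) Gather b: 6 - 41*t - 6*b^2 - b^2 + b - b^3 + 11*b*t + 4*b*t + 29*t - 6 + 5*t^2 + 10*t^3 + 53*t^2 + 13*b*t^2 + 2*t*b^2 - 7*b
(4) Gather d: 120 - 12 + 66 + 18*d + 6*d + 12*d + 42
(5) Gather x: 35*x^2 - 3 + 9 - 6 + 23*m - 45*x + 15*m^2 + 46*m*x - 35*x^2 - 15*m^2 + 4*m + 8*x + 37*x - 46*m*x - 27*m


(1) = -20*l^2 - 16*l + 4
(2) = c*(5 - n) - 5*n^2 + 31*n - 30
(3) = -b^3 + b^2*(2*t - 7) + b*(13*t^2 + 15*t - 6) + 10*t^3 + 58*t^2 - 12*t
(4) = 36*d + 216
(5) = 0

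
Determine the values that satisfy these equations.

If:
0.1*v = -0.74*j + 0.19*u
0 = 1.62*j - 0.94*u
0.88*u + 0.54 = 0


Then:
j = -0.36
u = -0.61
v = 1.47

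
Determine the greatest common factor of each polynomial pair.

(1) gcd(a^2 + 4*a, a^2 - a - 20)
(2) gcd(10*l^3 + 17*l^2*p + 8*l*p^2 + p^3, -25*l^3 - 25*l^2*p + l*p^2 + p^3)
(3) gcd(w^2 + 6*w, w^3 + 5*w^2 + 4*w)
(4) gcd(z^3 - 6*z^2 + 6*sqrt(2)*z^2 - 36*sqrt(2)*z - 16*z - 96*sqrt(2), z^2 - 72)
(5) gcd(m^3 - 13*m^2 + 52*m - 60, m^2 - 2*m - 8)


(1) = a + 4
(2) = gcd((l + p)*(2*l + p)*(5*l + p), (-5*l + p)*(l + p)*(5*l + p)) = 5*l^2 + 6*l*p + p^2
(3) = w
(4) = z + 6*sqrt(2)
(5) = gcd((m - 6)*(m - 5)*(m - 2), (m - 4)*(m + 2)) = 1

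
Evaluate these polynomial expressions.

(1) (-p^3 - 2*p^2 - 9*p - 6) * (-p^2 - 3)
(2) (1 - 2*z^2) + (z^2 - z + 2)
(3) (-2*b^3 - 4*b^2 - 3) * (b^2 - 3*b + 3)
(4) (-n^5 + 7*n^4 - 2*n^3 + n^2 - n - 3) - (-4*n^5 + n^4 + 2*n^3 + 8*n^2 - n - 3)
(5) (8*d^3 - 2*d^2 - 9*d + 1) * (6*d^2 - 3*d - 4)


(1) = p^5 + 2*p^4 + 12*p^3 + 12*p^2 + 27*p + 18
(2) = -z^2 - z + 3
(3) = -2*b^5 + 2*b^4 + 6*b^3 - 15*b^2 + 9*b - 9
(4) = 3*n^5 + 6*n^4 - 4*n^3 - 7*n^2
(5) = 48*d^5 - 36*d^4 - 80*d^3 + 41*d^2 + 33*d - 4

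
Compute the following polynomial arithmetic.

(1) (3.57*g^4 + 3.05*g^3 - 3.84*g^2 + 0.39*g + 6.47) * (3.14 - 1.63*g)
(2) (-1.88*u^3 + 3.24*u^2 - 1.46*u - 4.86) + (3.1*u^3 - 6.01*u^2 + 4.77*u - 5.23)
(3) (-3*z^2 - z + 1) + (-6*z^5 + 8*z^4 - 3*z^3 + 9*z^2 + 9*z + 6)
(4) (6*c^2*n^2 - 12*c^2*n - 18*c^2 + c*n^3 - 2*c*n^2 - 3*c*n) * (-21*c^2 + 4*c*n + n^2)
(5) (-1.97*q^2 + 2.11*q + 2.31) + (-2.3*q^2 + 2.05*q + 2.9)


(1) = -5.8191*g^5 + 6.2383*g^4 + 15.8362*g^3 - 12.6933*g^2 - 9.3215*g + 20.3158
(2) = 1.22*u^3 - 2.77*u^2 + 3.31*u - 10.09
(3) = -6*z^5 + 8*z^4 - 3*z^3 + 6*z^2 + 8*z + 7
(4) = -126*c^4*n^2 + 252*c^4*n + 378*c^4 + 3*c^3*n^3 - 6*c^3*n^2 - 9*c^3*n + 10*c^2*n^4 - 20*c^2*n^3 - 30*c^2*n^2 + c*n^5 - 2*c*n^4 - 3*c*n^3
(5) = -4.27*q^2 + 4.16*q + 5.21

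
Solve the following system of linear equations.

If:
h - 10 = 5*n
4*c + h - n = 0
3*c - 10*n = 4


Then:
c = -21/13
h = 145/26
n = -23/26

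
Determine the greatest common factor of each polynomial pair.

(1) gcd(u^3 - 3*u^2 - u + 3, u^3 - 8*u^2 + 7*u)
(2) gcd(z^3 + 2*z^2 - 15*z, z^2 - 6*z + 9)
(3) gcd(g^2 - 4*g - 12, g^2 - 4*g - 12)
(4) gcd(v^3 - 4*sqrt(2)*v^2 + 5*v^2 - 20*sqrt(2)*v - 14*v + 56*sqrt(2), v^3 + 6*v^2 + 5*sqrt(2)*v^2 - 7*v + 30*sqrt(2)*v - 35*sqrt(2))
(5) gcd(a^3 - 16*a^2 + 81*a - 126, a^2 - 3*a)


(1) = u - 1
(2) = gcd(z*(z - 3)*(z + 5), (z - 3)^2) = z - 3
(3) = gcd((g - 6)*(g + 2), (g - 6)*(g + 2)) = g^2 - 4*g - 12
(4) = v + 7
(5) = a - 3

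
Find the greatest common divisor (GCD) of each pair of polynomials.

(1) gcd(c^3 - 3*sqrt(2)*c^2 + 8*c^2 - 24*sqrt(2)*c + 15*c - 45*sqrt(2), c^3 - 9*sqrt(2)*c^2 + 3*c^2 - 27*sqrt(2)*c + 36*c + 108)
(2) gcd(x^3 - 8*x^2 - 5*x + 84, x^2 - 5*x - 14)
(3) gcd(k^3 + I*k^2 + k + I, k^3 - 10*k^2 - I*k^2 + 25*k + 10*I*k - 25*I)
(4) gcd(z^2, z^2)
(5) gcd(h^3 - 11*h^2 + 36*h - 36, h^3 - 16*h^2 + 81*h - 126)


(1) = gcd((c + 3)*(c + 5)*(c - 3*sqrt(2)), (c + 3)*(c - 6*sqrt(2))*(c - 3*sqrt(2))) = c^2 + c*(3 - 3*sqrt(2)) - 9*sqrt(2)
(2) = gcd((x - 7)*(x - 4)*(x + 3), (x - 7)*(x + 2)) = x - 7
(3) = gcd((k - I)*(k + I)^2, (k - 5)^2*(k - I)) = k - I
(4) = gcd(z^2, z^2) = z^2
(5) = gcd((h - 6)*(h - 3)*(h - 2), (h - 7)*(h - 6)*(h - 3)) = h^2 - 9*h + 18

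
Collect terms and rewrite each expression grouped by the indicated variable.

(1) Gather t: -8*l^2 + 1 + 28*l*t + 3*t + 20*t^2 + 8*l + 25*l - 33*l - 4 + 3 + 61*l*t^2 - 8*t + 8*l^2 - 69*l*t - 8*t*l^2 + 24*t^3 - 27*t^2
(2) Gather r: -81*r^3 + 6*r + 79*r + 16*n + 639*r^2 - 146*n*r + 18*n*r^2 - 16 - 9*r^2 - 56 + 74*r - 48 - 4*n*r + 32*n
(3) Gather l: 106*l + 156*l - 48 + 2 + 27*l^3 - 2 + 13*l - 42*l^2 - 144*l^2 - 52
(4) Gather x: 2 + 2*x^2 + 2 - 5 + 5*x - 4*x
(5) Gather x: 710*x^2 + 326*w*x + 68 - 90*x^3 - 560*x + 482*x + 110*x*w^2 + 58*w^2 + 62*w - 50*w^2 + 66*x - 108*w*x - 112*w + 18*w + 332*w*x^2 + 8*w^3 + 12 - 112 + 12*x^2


(1) = 24*t^3 + t^2*(61*l - 7) + t*(-8*l^2 - 41*l - 5)
(2) = 48*n - 81*r^3 + r^2*(18*n + 630) + r*(159 - 150*n) - 120
(3) = 27*l^3 - 186*l^2 + 275*l - 100
(4) = 2*x^2 + x - 1
(5) = 8*w^3 + 8*w^2 - 32*w - 90*x^3 + x^2*(332*w + 722) + x*(110*w^2 + 218*w - 12) - 32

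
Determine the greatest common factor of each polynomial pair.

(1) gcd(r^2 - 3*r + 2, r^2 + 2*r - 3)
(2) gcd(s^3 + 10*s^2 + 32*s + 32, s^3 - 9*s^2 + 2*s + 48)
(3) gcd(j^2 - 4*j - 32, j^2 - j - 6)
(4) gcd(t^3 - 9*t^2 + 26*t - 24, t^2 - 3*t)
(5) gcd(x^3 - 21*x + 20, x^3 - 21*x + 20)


(1) = r - 1
(2) = gcd((s + 2)*(s + 4)^2, (s - 8)*(s - 3)*(s + 2)) = s + 2
(3) = 1
(4) = gcd((t - 4)*(t - 3)*(t - 2), t*(t - 3)) = t - 3
(5) = gcd((x - 4)*(x - 1)*(x + 5), (x - 4)*(x - 1)*(x + 5)) = x^3 - 21*x + 20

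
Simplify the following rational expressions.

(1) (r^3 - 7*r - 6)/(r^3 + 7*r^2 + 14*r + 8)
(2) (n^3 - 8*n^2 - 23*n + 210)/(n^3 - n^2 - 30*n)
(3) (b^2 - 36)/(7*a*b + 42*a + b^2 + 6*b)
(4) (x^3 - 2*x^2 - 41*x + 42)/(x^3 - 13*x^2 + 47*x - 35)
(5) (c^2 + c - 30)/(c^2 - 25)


(1) = (r - 3)/(r + 4)
(2) = (n - 7)/n
(3) = (b - 6)/(7*a + b)
(4) = (x + 6)/(x - 5)
(5) = (c + 6)/(c + 5)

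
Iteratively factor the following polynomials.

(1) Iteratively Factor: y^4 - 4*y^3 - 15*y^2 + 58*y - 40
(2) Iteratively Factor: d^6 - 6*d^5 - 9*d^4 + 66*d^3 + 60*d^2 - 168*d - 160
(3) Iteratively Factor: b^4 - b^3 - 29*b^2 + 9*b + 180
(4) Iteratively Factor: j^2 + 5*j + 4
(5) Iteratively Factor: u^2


(1) = (y - 5)*(y^3 + y^2 - 10*y + 8) = (y - 5)*(y + 4)*(y^2 - 3*y + 2) = (y - 5)*(y - 2)*(y + 4)*(y - 1)
(2) = (d - 4)*(d^5 - 2*d^4 - 17*d^3 - 2*d^2 + 52*d + 40) = (d - 4)*(d - 2)*(d^4 - 17*d^2 - 36*d - 20) = (d - 5)*(d - 4)*(d - 2)*(d^3 + 5*d^2 + 8*d + 4) = (d - 5)*(d - 4)*(d - 2)*(d + 2)*(d^2 + 3*d + 2) = (d - 5)*(d - 4)*(d - 2)*(d + 1)*(d + 2)*(d + 2)
(3) = (b - 5)*(b^3 + 4*b^2 - 9*b - 36) = (b - 5)*(b + 4)*(b^2 - 9) = (b - 5)*(b - 3)*(b + 4)*(b + 3)
(4) = (j + 1)*(j + 4)
(5) = (u)*(u)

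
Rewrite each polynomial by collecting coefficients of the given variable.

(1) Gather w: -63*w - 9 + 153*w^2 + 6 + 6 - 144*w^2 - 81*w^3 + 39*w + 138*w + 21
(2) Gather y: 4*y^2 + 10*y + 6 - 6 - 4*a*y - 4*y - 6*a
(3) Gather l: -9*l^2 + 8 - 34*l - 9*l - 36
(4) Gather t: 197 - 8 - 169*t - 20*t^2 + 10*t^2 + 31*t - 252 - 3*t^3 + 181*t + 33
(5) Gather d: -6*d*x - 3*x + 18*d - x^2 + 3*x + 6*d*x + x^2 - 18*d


(1) = -81*w^3 + 9*w^2 + 114*w + 24
(2) = -6*a + 4*y^2 + y*(6 - 4*a)
(3) = -9*l^2 - 43*l - 28
(4) = -3*t^3 - 10*t^2 + 43*t - 30
(5) = 0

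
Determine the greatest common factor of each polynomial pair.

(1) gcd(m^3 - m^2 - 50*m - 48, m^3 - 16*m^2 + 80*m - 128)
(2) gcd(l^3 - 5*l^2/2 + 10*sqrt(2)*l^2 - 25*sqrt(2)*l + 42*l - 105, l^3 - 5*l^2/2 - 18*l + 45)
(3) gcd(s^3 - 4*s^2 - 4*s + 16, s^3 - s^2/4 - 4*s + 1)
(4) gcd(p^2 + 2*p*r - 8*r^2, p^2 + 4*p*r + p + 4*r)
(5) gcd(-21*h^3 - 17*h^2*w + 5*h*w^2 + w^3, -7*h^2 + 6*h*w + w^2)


(1) = m - 8
(2) = l^2 + l*(-5/2 + 3*sqrt(2)) - 15*sqrt(2)/2
(3) = s^2 - 4
(4) = gcd((p - 2*r)*(p + 4*r), (p + 1)*(p + 4*r)) = p + 4*r
(5) = gcd((-3*h + w)*(h + w)*(7*h + w), (-h + w)*(7*h + w)) = 7*h + w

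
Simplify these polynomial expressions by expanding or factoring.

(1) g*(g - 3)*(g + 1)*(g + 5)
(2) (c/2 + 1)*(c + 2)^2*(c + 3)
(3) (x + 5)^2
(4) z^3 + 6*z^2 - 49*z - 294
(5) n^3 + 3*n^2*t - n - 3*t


(1) = g^4 + 3*g^3 - 13*g^2 - 15*g
(2) = c^4/2 + 9*c^3/2 + 15*c^2 + 22*c + 12
(3) = x^2 + 10*x + 25
(4) = (z - 7)*(z + 6)*(z + 7)
(5) = (n - 1)*(n + 1)*(n + 3*t)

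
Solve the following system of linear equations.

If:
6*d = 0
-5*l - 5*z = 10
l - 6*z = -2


Then:
d = 0
l = -2
z = 0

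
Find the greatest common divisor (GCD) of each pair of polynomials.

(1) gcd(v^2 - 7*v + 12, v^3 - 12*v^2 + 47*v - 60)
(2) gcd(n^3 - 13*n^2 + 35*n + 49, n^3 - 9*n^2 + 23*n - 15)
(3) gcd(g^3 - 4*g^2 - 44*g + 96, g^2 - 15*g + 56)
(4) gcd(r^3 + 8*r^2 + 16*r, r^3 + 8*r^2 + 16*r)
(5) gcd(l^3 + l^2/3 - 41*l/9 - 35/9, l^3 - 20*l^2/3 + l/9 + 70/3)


(1) = gcd((v - 4)*(v - 3), (v - 5)*(v - 4)*(v - 3)) = v^2 - 7*v + 12
(2) = gcd((n - 7)^2*(n + 1), (n - 5)*(n - 3)*(n - 1)) = 1
(3) = g - 8
(4) = gcd(r*(r + 4)^2, r*(r + 4)^2) = r^3 + 8*r^2 + 16*r
(5) = l^2 - 2*l/3 - 35/9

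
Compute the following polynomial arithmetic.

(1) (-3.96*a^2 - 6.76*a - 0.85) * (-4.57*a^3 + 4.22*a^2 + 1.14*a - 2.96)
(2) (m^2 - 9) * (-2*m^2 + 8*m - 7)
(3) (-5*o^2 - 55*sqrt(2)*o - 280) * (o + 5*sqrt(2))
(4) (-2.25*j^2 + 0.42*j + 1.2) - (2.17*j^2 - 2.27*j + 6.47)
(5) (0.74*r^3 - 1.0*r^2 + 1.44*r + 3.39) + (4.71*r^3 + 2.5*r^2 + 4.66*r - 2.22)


(1) = 18.0972*a^5 + 14.182*a^4 - 29.1571*a^3 + 0.4282*a^2 + 19.0406*a + 2.516
(2) = -2*m^4 + 8*m^3 + 11*m^2 - 72*m + 63
(3) = -5*o^3 - 80*sqrt(2)*o^2 - 830*o - 1400*sqrt(2)
(4) = -4.42*j^2 + 2.69*j - 5.27
(5) = 5.45*r^3 + 1.5*r^2 + 6.1*r + 1.17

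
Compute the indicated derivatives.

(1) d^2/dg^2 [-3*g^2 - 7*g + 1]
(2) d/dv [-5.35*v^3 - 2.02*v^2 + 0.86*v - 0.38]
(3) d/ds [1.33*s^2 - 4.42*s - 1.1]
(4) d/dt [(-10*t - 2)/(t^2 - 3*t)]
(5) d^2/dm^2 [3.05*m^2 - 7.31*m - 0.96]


(1) = -6
(2) = -16.05*v^2 - 4.04*v + 0.86
(3) = 2.66*s - 4.42
(4) = 2*(5*t^2 + 2*t - 3)/(t^2*(t^2 - 6*t + 9))
(5) = 6.10000000000000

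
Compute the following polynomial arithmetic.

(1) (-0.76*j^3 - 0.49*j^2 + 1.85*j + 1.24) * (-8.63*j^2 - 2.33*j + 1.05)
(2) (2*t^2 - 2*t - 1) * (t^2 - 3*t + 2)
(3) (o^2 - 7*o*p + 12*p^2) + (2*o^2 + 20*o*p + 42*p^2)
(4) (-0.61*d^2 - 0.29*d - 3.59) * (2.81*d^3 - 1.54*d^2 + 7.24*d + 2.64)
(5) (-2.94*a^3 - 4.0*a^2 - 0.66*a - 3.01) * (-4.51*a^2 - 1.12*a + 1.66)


(1) = 6.5588*j^5 + 5.9995*j^4 - 15.6218*j^3 - 15.5262*j^2 - 0.9467*j + 1.302
(2) = 2*t^4 - 8*t^3 + 9*t^2 - t - 2
(3) = 3*o^2 + 13*o*p + 54*p^2
(4) = -1.7141*d^5 + 0.1245*d^4 - 14.0577*d^3 + 1.8186*d^2 - 26.7572*d - 9.4776
(5) = 13.2594*a^5 + 21.3328*a^4 + 2.5762*a^3 + 7.6743*a^2 + 2.2756*a - 4.9966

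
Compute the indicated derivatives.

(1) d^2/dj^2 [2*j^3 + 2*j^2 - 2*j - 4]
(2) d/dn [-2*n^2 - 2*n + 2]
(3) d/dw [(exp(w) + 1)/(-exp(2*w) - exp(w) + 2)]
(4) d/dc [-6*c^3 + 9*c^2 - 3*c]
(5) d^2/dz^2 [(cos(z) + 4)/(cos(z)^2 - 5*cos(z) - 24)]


(1) = 12*j + 4
(2) = -4*n - 2
(3) = ((exp(w) + 1)*(2*exp(w) + 1) - exp(2*w) - exp(w) + 2)*exp(w)/(exp(2*w) + exp(w) - 2)^2
(4) = -18*c^2 + 18*c - 3
(5) = (9*sin(z)^4*cos(z) + 21*sin(z)^4 - 382*sin(z)^2 + 133*cos(z) + 45*cos(3*z)/2 - cos(5*z)/2 + 209)/(sin(z)^2 + 5*cos(z) + 23)^3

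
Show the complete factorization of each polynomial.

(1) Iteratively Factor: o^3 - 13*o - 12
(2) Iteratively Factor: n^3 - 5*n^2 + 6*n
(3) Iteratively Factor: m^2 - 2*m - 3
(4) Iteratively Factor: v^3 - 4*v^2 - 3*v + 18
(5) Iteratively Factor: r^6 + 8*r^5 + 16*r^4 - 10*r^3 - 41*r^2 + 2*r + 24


(1) = (o - 4)*(o^2 + 4*o + 3) = (o - 4)*(o + 1)*(o + 3)
(2) = (n - 2)*(n^2 - 3*n) = n*(n - 2)*(n - 3)
(3) = (m - 3)*(m + 1)
(4) = (v - 3)*(v^2 - v - 6) = (v - 3)^2*(v + 2)
(5) = (r + 3)*(r^5 + 5*r^4 + r^3 - 13*r^2 - 2*r + 8) = (r - 1)*(r + 3)*(r^4 + 6*r^3 + 7*r^2 - 6*r - 8) = (r - 1)*(r + 3)*(r + 4)*(r^3 + 2*r^2 - r - 2) = (r - 1)*(r + 2)*(r + 3)*(r + 4)*(r^2 - 1) = (r - 1)^2*(r + 2)*(r + 3)*(r + 4)*(r + 1)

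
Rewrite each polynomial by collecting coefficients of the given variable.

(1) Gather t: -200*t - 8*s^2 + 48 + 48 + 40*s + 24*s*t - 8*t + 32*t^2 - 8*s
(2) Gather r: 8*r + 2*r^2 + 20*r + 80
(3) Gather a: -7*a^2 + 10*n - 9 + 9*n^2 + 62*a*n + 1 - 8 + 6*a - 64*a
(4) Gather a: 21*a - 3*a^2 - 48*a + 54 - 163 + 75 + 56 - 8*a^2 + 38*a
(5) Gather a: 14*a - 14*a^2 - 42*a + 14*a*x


(1) = -8*s^2 + 32*s + 32*t^2 + t*(24*s - 208) + 96
(2) = 2*r^2 + 28*r + 80
(3) = -7*a^2 + a*(62*n - 58) + 9*n^2 + 10*n - 16
(4) = -11*a^2 + 11*a + 22
(5) = -14*a^2 + a*(14*x - 28)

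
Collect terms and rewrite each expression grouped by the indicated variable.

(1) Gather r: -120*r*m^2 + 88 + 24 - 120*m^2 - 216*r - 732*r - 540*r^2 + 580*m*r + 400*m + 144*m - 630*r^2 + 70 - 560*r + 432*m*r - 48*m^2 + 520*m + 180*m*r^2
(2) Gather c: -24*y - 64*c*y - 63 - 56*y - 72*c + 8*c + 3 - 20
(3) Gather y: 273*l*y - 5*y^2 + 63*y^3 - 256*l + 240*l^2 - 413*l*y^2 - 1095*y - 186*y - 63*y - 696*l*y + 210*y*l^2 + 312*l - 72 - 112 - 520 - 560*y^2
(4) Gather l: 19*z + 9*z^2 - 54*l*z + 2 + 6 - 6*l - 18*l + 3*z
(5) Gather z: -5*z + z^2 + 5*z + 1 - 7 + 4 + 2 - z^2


(1) = -168*m^2 + 1064*m + r^2*(180*m - 1170) + r*(-120*m^2 + 1012*m - 1508) + 182
(2) = c*(-64*y - 64) - 80*y - 80
(3) = 240*l^2 + 56*l + 63*y^3 + y^2*(-413*l - 565) + y*(210*l^2 - 423*l - 1344) - 704
(4) = l*(-54*z - 24) + 9*z^2 + 22*z + 8
(5) = 0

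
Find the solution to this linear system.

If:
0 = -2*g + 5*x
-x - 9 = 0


Then:
g = -45/2
x = -9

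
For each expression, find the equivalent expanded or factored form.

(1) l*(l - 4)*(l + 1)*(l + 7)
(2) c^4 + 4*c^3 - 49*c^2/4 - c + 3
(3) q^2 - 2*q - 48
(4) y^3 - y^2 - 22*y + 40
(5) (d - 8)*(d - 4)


(1) = l^4 + 4*l^3 - 25*l^2 - 28*l
(2) = (c - 2)*(c - 1/2)*(c + 1/2)*(c + 6)
(3) = (q - 8)*(q + 6)
(4) = (y - 4)*(y - 2)*(y + 5)
(5) = d^2 - 12*d + 32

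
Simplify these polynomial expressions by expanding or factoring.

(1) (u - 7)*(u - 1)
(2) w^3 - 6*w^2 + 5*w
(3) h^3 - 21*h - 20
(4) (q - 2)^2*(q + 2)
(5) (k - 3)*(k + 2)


(1) = u^2 - 8*u + 7
(2) = w*(w - 5)*(w - 1)
(3) = (h - 5)*(h + 1)*(h + 4)
(4) = q^3 - 2*q^2 - 4*q + 8
(5) = k^2 - k - 6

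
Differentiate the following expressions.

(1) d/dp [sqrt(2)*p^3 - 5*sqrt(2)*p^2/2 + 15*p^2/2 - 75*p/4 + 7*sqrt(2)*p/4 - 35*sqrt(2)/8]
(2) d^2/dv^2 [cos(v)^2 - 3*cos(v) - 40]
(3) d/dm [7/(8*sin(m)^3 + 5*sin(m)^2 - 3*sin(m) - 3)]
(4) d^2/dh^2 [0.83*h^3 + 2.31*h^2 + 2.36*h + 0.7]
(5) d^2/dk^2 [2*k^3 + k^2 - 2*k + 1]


(1) = 3*sqrt(2)*p^2 - 5*sqrt(2)*p + 15*p - 75/4 + 7*sqrt(2)/4
(2) = 3*cos(v) - 2*cos(2*v)
(3) = 7*(-24*sin(m)^2 - 10*sin(m) + 3)*cos(m)/(8*sin(m)^3 + 5*sin(m)^2 - 3*sin(m) - 3)^2
(4) = 4.98*h + 4.62
(5) = 12*k + 2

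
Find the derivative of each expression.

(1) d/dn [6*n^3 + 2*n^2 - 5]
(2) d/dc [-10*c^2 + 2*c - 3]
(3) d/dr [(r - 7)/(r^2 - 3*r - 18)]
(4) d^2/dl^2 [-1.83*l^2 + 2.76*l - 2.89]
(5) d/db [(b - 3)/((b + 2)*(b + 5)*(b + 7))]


(1) = 2*n*(9*n + 2)
(2) = 2 - 20*c
(3) = (r^2 - 3*r - (r - 7)*(2*r - 3) - 18)/(-r^2 + 3*r + 18)^2
(4) = -3.66000000000000
(5) = (-2*b^3 - 5*b^2 + 84*b + 247)/(b^6 + 28*b^5 + 314*b^4 + 1792*b^3 + 5441*b^2 + 8260*b + 4900)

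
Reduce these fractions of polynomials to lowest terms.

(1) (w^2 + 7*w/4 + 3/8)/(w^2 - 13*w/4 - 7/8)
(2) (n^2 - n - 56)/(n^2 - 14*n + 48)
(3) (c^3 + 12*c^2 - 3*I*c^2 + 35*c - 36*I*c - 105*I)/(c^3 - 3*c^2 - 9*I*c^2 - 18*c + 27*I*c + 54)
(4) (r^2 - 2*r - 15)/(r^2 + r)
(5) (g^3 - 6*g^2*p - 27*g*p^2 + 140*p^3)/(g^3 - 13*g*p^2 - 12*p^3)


(1) = (2*w + 3)/(2*w - 7)
(2) = (n + 7)/(n - 6)
(3) = (c^2 + 12*c + 35)/(c^2 + c*(-3 - 6*I) + 18*I)
(4) = (r^2 - 2*r - 15)/(r^2 + r)
(5) = (g^2 - 2*g*p - 35*p^2)/(g^2 + 4*g*p + 3*p^2)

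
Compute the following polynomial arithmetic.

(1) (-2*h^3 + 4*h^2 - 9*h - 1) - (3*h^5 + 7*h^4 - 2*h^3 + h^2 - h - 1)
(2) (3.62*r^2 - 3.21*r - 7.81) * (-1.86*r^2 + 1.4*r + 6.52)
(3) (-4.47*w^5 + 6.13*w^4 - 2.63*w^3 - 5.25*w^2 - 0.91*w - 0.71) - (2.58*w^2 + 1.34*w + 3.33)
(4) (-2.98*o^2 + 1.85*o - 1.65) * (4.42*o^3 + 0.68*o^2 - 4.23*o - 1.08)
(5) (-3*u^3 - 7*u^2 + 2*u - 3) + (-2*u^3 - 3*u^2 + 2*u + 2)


(1) = -3*h^5 - 7*h^4 + 3*h^2 - 8*h
(2) = -6.7332*r^4 + 11.0386*r^3 + 33.635*r^2 - 31.8632*r - 50.9212
(3) = -4.47*w^5 + 6.13*w^4 - 2.63*w^3 - 7.83*w^2 - 2.25*w - 4.04
(4) = -13.1716*o^5 + 6.1506*o^4 + 6.5704*o^3 - 5.7291*o^2 + 4.9815*o + 1.782
(5) = -5*u^3 - 10*u^2 + 4*u - 1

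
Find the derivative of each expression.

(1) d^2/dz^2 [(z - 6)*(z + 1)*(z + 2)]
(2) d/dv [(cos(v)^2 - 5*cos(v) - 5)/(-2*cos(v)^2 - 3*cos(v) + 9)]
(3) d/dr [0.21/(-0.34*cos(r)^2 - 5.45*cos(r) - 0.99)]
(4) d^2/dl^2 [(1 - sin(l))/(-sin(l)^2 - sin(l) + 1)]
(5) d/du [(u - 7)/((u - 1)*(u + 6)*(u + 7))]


(1) = 6*z - 6
(2) = (13*cos(v)^2 + 2*cos(v) + 60)*sin(v)/((cos(v) + 3)^2*(2*cos(v) - 3)^2)
(3) = -(0.1428*cos(r) + 1.1445)*sin(r)/(0.34*cos(r)^2 + 5.45*cos(r) + 0.99)^2
(4) = (-sin(l)^5 + 5*sin(l)^4 - sin(l)^3 - 2*sin(l)^2 - 2)/(sin(l) - cos(l)^2)^3
(5) = (-2*u^3 + 9*u^2 + 168*u + 161)/(u^6 + 24*u^5 + 202*u^4 + 612*u^3 - 167*u^2 - 2436*u + 1764)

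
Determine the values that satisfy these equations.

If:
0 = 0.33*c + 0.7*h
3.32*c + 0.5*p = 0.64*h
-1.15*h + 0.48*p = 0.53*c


Then:
c = 0.00
h = 0.00
p = 0.00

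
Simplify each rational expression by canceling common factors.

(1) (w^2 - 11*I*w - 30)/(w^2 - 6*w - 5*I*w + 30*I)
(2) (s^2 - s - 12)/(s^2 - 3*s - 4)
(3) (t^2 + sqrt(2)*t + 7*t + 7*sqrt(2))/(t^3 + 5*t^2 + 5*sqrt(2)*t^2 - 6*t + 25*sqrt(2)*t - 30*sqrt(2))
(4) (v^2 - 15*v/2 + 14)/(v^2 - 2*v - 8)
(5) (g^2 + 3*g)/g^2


(1) = (w - 6*I)/(w - 6)
(2) = (s + 3)/(s + 1)
(3) = (t^2 + t*(sqrt(2) + 7) + 7*sqrt(2))/(t^3 + t^2*(5 + 5*sqrt(2)) + t*(-6 + 25*sqrt(2)) - 30*sqrt(2))
(4) = (2*v - 7)/(2*v + 4)
(5) = (g + 3)/g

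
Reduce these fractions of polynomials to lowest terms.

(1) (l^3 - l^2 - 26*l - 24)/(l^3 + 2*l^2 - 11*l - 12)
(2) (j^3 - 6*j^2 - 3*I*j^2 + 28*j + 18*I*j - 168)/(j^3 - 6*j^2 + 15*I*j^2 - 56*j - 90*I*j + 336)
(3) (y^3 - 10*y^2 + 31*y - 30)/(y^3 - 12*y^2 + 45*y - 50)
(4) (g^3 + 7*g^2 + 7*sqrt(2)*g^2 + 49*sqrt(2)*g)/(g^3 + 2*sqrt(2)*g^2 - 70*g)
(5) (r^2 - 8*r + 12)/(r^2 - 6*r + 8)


(1) = (l - 6)/(l - 3)
(2) = (j^2 - 3*I*j + 28)/(j^2 + 15*I*j - 56)
(3) = (y - 3)/(y - 5)
(4) = (g + 7)/(g - 5*sqrt(2))
(5) = (r - 6)/(r - 4)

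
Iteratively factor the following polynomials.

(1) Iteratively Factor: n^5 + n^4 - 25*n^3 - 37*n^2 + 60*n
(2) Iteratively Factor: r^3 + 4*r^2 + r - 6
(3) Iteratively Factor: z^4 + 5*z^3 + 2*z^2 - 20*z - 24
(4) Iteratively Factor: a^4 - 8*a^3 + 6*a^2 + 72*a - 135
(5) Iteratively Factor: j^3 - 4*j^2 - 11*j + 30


(1) = (n)*(n^4 + n^3 - 25*n^2 - 37*n + 60) = n*(n - 1)*(n^3 + 2*n^2 - 23*n - 60) = n*(n - 1)*(n + 4)*(n^2 - 2*n - 15) = n*(n - 5)*(n - 1)*(n + 4)*(n + 3)
(2) = (r - 1)*(r^2 + 5*r + 6) = (r - 1)*(r + 2)*(r + 3)
(3) = (z + 3)*(z^3 + 2*z^2 - 4*z - 8) = (z - 2)*(z + 3)*(z^2 + 4*z + 4) = (z - 2)*(z + 2)*(z + 3)*(z + 2)
(4) = (a + 3)*(a^3 - 11*a^2 + 39*a - 45) = (a - 3)*(a + 3)*(a^2 - 8*a + 15) = (a - 3)^2*(a + 3)*(a - 5)
(5) = (j - 5)*(j^2 + j - 6) = (j - 5)*(j + 3)*(j - 2)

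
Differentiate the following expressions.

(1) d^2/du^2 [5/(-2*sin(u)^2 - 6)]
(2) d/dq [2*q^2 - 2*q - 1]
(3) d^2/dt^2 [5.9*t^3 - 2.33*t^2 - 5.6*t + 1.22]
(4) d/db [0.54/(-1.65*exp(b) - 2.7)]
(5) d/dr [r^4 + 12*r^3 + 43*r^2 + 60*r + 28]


(1) = 5*(2*sin(u)^4 - 9*sin(u)^2 + 3)/(sin(u)^2 + 3)^3
(2) = 4*q - 2
(3) = 35.4*t - 4.66
(4) = 0.891*exp(b)/(1.65*exp(b) + 2.7)^2
(5) = 4*r^3 + 36*r^2 + 86*r + 60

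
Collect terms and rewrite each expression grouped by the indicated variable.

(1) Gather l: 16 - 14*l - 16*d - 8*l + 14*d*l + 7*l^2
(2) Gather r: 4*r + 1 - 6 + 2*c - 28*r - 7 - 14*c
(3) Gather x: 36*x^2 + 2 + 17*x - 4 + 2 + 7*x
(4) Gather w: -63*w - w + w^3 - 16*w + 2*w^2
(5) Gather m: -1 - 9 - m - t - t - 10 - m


(1) = -16*d + 7*l^2 + l*(14*d - 22) + 16
(2) = -12*c - 24*r - 12
(3) = 36*x^2 + 24*x
(4) = w^3 + 2*w^2 - 80*w
(5) = -2*m - 2*t - 20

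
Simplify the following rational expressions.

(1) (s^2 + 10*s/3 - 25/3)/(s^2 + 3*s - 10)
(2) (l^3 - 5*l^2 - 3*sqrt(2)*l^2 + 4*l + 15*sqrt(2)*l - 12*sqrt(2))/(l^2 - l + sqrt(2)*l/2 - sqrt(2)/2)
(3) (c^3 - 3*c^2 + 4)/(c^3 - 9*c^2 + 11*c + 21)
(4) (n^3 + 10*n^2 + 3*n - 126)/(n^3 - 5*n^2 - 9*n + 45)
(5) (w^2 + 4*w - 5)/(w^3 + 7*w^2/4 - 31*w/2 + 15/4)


(1) = (3*s - 5)/(3*s - 6)
(2) = (2*l^2 + l*(-6*sqrt(2) - 8) + 24*sqrt(2))/(2*l + sqrt(2))
(3) = (c^2 - 4*c + 4)/(c^2 - 10*c + 21)
(4) = (n^2 + 13*n + 42)/(n^2 - 2*n - 15)
(5) = (4*w - 4)/(4*w^2 - 13*w + 3)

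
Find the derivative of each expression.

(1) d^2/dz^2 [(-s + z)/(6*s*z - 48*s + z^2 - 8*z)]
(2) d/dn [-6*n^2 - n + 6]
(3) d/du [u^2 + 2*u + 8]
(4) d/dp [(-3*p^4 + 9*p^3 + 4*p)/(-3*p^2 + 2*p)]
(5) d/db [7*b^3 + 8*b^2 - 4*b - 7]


(1) = 2*(-4*(s - z)*(3*s + z - 4)^2 + (-5*s - 3*z + 8)*(6*s*z - 48*s + z^2 - 8*z))/(6*s*z - 48*s + z^2 - 8*z)^3
(2) = -12*n - 1
(3) = 2*u + 2
(4) = 3*(6*p^3 - 15*p^2 + 12*p + 4)/(9*p^2 - 12*p + 4)
(5) = 21*b^2 + 16*b - 4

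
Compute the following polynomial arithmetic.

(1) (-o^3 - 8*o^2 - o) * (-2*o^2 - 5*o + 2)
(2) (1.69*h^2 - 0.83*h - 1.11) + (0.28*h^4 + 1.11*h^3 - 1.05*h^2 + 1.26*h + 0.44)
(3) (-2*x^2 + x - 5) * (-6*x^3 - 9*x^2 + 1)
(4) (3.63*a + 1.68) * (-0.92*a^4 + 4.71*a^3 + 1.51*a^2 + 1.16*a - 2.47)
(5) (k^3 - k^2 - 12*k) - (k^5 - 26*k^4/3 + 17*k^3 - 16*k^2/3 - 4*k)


(1) = 2*o^5 + 21*o^4 + 40*o^3 - 11*o^2 - 2*o
(2) = 0.28*h^4 + 1.11*h^3 + 0.64*h^2 + 0.43*h - 0.67
(3) = 12*x^5 + 12*x^4 + 21*x^3 + 43*x^2 + x - 5
(4) = -3.3396*a^5 + 15.5517*a^4 + 13.3941*a^3 + 6.7476*a^2 - 7.0173*a - 4.1496
(5) = -k^5 + 26*k^4/3 - 16*k^3 + 13*k^2/3 - 8*k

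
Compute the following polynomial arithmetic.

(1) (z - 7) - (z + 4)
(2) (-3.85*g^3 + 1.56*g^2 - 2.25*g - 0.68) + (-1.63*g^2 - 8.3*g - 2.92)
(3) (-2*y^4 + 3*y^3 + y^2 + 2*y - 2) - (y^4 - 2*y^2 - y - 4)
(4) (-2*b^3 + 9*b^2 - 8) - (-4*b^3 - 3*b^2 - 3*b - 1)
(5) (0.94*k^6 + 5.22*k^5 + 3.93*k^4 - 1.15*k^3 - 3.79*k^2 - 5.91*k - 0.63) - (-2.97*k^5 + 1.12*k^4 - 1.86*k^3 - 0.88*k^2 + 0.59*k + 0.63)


(1) = -11
(2) = -3.85*g^3 - 0.07*g^2 - 10.55*g - 3.6
(3) = -3*y^4 + 3*y^3 + 3*y^2 + 3*y + 2
(4) = 2*b^3 + 12*b^2 + 3*b - 7
(5) = 0.94*k^6 + 8.19*k^5 + 2.81*k^4 + 0.71*k^3 - 2.91*k^2 - 6.5*k - 1.26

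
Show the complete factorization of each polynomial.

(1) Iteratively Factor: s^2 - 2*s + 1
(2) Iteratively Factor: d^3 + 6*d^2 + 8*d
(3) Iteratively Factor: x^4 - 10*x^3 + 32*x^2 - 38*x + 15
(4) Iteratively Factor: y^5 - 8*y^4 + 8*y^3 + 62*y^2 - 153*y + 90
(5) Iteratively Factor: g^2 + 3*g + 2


(1) = (s - 1)*(s - 1)
(2) = (d)*(d^2 + 6*d + 8) = d*(d + 4)*(d + 2)
(3) = (x - 1)*(x^3 - 9*x^2 + 23*x - 15) = (x - 3)*(x - 1)*(x^2 - 6*x + 5) = (x - 3)*(x - 1)^2*(x - 5)
(4) = (y + 3)*(y^4 - 11*y^3 + 41*y^2 - 61*y + 30) = (y - 2)*(y + 3)*(y^3 - 9*y^2 + 23*y - 15) = (y - 2)*(y - 1)*(y + 3)*(y^2 - 8*y + 15) = (y - 3)*(y - 2)*(y - 1)*(y + 3)*(y - 5)
(5) = (g + 2)*(g + 1)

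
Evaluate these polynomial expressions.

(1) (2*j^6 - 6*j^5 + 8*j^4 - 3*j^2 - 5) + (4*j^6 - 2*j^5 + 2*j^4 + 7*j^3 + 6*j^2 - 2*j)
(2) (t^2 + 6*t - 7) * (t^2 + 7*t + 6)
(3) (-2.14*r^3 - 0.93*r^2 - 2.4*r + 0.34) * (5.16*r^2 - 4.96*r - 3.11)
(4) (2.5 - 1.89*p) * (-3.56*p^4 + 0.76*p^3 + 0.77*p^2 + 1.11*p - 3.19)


(1) = 6*j^6 - 8*j^5 + 10*j^4 + 7*j^3 + 3*j^2 - 2*j - 5
(2) = t^4 + 13*t^3 + 41*t^2 - 13*t - 42
(3) = -11.0424*r^5 + 5.8156*r^4 - 1.1158*r^3 + 16.5507*r^2 + 5.7776*r - 1.0574
(4) = 6.7284*p^5 - 10.3364*p^4 + 0.4447*p^3 - 0.1729*p^2 + 8.8041*p - 7.975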